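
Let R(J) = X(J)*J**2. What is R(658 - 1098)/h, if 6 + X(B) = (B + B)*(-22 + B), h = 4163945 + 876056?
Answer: 78708854400/5040001 ≈ 15617.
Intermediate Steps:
h = 5040001
X(B) = -6 + 2*B*(-22 + B) (X(B) = -6 + (B + B)*(-22 + B) = -6 + (2*B)*(-22 + B) = -6 + 2*B*(-22 + B))
R(J) = J**2*(-6 - 44*J + 2*J**2) (R(J) = (-6 - 44*J + 2*J**2)*J**2 = J**2*(-6 - 44*J + 2*J**2))
R(658 - 1098)/h = (2*(658 - 1098)**2*(-3 + (658 - 1098)**2 - 22*(658 - 1098)))/5040001 = (2*(-440)**2*(-3 + (-440)**2 - 22*(-440)))*(1/5040001) = (2*193600*(-3 + 193600 + 9680))*(1/5040001) = (2*193600*203277)*(1/5040001) = 78708854400*(1/5040001) = 78708854400/5040001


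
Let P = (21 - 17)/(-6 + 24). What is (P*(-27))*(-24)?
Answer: 144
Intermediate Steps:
P = 2/9 (P = 4/18 = 4*(1/18) = 2/9 ≈ 0.22222)
(P*(-27))*(-24) = ((2/9)*(-27))*(-24) = -6*(-24) = 144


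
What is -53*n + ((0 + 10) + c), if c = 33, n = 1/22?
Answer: 893/22 ≈ 40.591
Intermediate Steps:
n = 1/22 ≈ 0.045455
-53*n + ((0 + 10) + c) = -53*1/22 + ((0 + 10) + 33) = -53/22 + (10 + 33) = -53/22 + 43 = 893/22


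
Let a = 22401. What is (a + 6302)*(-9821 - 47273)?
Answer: -1638769082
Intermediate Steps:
(a + 6302)*(-9821 - 47273) = (22401 + 6302)*(-9821 - 47273) = 28703*(-57094) = -1638769082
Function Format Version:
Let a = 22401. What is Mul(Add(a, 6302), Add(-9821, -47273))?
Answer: -1638769082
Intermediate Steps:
Mul(Add(a, 6302), Add(-9821, -47273)) = Mul(Add(22401, 6302), Add(-9821, -47273)) = Mul(28703, -57094) = -1638769082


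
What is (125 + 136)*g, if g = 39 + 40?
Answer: 20619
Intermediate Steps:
g = 79
(125 + 136)*g = (125 + 136)*79 = 261*79 = 20619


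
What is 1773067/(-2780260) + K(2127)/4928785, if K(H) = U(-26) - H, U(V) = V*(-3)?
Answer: -1748952557267/2740660756820 ≈ -0.63815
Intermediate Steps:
U(V) = -3*V
K(H) = 78 - H (K(H) = -3*(-26) - H = 78 - H)
1773067/(-2780260) + K(2127)/4928785 = 1773067/(-2780260) + (78 - 1*2127)/4928785 = 1773067*(-1/2780260) + (78 - 2127)*(1/4928785) = -1773067/2780260 - 2049*1/4928785 = -1773067/2780260 - 2049/4928785 = -1748952557267/2740660756820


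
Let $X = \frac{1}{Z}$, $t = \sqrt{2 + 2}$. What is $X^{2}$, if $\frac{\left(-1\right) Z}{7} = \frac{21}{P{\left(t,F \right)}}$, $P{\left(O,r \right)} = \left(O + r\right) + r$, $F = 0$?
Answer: $\frac{4}{21609} \approx 0.00018511$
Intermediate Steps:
$t = 2$ ($t = \sqrt{4} = 2$)
$P{\left(O,r \right)} = O + 2 r$
$Z = - \frac{147}{2}$ ($Z = - 7 \frac{21}{2 + 2 \cdot 0} = - 7 \frac{21}{2 + 0} = - 7 \cdot \frac{21}{2} = - 7 \cdot 21 \cdot \frac{1}{2} = \left(-7\right) \frac{21}{2} = - \frac{147}{2} \approx -73.5$)
$X = - \frac{2}{147}$ ($X = \frac{1}{- \frac{147}{2}} = - \frac{2}{147} \approx -0.013605$)
$X^{2} = \left(- \frac{2}{147}\right)^{2} = \frac{4}{21609}$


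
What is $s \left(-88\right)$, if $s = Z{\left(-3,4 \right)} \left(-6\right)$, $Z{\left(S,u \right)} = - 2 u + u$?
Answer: $-2112$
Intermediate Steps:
$Z{\left(S,u \right)} = - u$
$s = 24$ ($s = \left(-1\right) 4 \left(-6\right) = \left(-4\right) \left(-6\right) = 24$)
$s \left(-88\right) = 24 \left(-88\right) = -2112$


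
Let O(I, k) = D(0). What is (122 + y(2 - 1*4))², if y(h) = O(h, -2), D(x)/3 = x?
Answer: 14884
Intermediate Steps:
D(x) = 3*x
O(I, k) = 0 (O(I, k) = 3*0 = 0)
y(h) = 0
(122 + y(2 - 1*4))² = (122 + 0)² = 122² = 14884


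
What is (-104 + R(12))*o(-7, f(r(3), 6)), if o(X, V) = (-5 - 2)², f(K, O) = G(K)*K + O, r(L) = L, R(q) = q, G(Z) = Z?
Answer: -4508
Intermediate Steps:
f(K, O) = O + K² (f(K, O) = K*K + O = K² + O = O + K²)
o(X, V) = 49 (o(X, V) = (-7)² = 49)
(-104 + R(12))*o(-7, f(r(3), 6)) = (-104 + 12)*49 = -92*49 = -4508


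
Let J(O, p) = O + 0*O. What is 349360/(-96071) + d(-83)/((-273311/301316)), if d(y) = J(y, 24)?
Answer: 2307177612228/26257261081 ≈ 87.868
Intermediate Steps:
J(O, p) = O (J(O, p) = O + 0 = O)
d(y) = y
349360/(-96071) + d(-83)/((-273311/301316)) = 349360/(-96071) - 83/((-273311/301316)) = 349360*(-1/96071) - 83/((-273311*1/301316)) = -349360/96071 - 83/(-273311/301316) = -349360/96071 - 83*(-301316/273311) = -349360/96071 + 25009228/273311 = 2307177612228/26257261081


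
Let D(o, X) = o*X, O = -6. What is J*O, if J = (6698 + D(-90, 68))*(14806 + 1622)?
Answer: -56972304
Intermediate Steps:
D(o, X) = X*o
J = 9495384 (J = (6698 + 68*(-90))*(14806 + 1622) = (6698 - 6120)*16428 = 578*16428 = 9495384)
J*O = 9495384*(-6) = -56972304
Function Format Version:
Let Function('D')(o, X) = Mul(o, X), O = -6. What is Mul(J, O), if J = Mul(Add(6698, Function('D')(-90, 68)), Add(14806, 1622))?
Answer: -56972304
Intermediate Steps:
Function('D')(o, X) = Mul(X, o)
J = 9495384 (J = Mul(Add(6698, Mul(68, -90)), Add(14806, 1622)) = Mul(Add(6698, -6120), 16428) = Mul(578, 16428) = 9495384)
Mul(J, O) = Mul(9495384, -6) = -56972304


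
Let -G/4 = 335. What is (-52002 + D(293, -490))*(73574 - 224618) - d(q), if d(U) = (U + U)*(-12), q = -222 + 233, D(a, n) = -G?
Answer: 7652191392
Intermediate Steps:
G = -1340 (G = -4*335 = -1340)
D(a, n) = 1340 (D(a, n) = -1*(-1340) = 1340)
q = 11
d(U) = -24*U (d(U) = (2*U)*(-12) = -24*U)
(-52002 + D(293, -490))*(73574 - 224618) - d(q) = (-52002 + 1340)*(73574 - 224618) - (-24)*11 = -50662*(-151044) - 1*(-264) = 7652191128 + 264 = 7652191392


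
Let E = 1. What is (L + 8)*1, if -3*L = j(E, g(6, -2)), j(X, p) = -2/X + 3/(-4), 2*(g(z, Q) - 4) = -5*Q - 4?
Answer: 107/12 ≈ 8.9167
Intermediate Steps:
g(z, Q) = 2 - 5*Q/2 (g(z, Q) = 4 + (-5*Q - 4)/2 = 4 + (-4 - 5*Q)/2 = 4 + (-2 - 5*Q/2) = 2 - 5*Q/2)
j(X, p) = -3/4 - 2/X (j(X, p) = -2/X + 3*(-1/4) = -2/X - 3/4 = -3/4 - 2/X)
L = 11/12 (L = -(-3/4 - 2/1)/3 = -(-3/4 - 2*1)/3 = -(-3/4 - 2)/3 = -1/3*(-11/4) = 11/12 ≈ 0.91667)
(L + 8)*1 = (11/12 + 8)*1 = (107/12)*1 = 107/12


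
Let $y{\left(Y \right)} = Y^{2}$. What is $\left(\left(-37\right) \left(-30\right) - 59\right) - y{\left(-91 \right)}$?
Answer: $-7230$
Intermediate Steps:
$\left(\left(-37\right) \left(-30\right) - 59\right) - y{\left(-91 \right)} = \left(\left(-37\right) \left(-30\right) - 59\right) - \left(-91\right)^{2} = \left(1110 - 59\right) - 8281 = 1051 - 8281 = -7230$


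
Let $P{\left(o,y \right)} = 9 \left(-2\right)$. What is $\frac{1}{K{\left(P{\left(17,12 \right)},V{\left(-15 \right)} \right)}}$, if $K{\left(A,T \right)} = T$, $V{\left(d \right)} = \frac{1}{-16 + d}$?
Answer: $-31$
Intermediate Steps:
$P{\left(o,y \right)} = -18$
$\frac{1}{K{\left(P{\left(17,12 \right)},V{\left(-15 \right)} \right)}} = \frac{1}{\frac{1}{-16 - 15}} = \frac{1}{\frac{1}{-31}} = \frac{1}{- \frac{1}{31}} = -31$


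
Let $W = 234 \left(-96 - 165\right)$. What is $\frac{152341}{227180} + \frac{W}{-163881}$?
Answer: $\frac{4315620749}{4136720620} \approx 1.0432$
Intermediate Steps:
$W = -61074$ ($W = 234 \left(-261\right) = -61074$)
$\frac{152341}{227180} + \frac{W}{-163881} = \frac{152341}{227180} - \frac{61074}{-163881} = 152341 \cdot \frac{1}{227180} - - \frac{6786}{18209} = \frac{152341}{227180} + \frac{6786}{18209} = \frac{4315620749}{4136720620}$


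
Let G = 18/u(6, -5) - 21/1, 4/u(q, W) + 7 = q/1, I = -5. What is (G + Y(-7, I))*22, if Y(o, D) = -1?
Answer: -583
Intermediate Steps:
u(q, W) = 4/(-7 + q) (u(q, W) = 4/(-7 + q/1) = 4/(-7 + q*1) = 4/(-7 + q))
G = -51/2 (G = 18/((4/(-7 + 6))) - 21/1 = 18/((4/(-1))) - 21*1 = 18/((4*(-1))) - 21 = 18/(-4) - 21 = 18*(-¼) - 21 = -9/2 - 21 = -51/2 ≈ -25.500)
(G + Y(-7, I))*22 = (-51/2 - 1)*22 = -53/2*22 = -583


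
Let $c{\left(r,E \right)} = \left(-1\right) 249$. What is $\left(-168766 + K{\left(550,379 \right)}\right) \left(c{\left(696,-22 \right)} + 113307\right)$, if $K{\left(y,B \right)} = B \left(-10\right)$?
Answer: $-19508836248$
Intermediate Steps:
$c{\left(r,E \right)} = -249$
$K{\left(y,B \right)} = - 10 B$
$\left(-168766 + K{\left(550,379 \right)}\right) \left(c{\left(696,-22 \right)} + 113307\right) = \left(-168766 - 3790\right) \left(-249 + 113307\right) = \left(-168766 - 3790\right) 113058 = \left(-172556\right) 113058 = -19508836248$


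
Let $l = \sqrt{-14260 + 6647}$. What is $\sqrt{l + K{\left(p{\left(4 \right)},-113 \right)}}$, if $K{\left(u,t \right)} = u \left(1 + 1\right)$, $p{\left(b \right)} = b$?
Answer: $\sqrt{8 + i \sqrt{7613}} \approx 6.9144 + 6.3095 i$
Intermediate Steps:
$l = i \sqrt{7613}$ ($l = \sqrt{-7613} = i \sqrt{7613} \approx 87.253 i$)
$K{\left(u,t \right)} = 2 u$ ($K{\left(u,t \right)} = u 2 = 2 u$)
$\sqrt{l + K{\left(p{\left(4 \right)},-113 \right)}} = \sqrt{i \sqrt{7613} + 2 \cdot 4} = \sqrt{i \sqrt{7613} + 8} = \sqrt{8 + i \sqrt{7613}}$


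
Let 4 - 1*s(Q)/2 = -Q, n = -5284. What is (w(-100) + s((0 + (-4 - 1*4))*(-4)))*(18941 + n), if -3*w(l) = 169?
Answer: 641879/3 ≈ 2.1396e+5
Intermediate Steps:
w(l) = -169/3 (w(l) = -1/3*169 = -169/3)
s(Q) = 8 + 2*Q (s(Q) = 8 - (-2)*Q = 8 + 2*Q)
(w(-100) + s((0 + (-4 - 1*4))*(-4)))*(18941 + n) = (-169/3 + (8 + 2*((0 + (-4 - 1*4))*(-4))))*(18941 - 5284) = (-169/3 + (8 + 2*((0 + (-4 - 4))*(-4))))*13657 = (-169/3 + (8 + 2*((0 - 8)*(-4))))*13657 = (-169/3 + (8 + 2*(-8*(-4))))*13657 = (-169/3 + (8 + 2*32))*13657 = (-169/3 + (8 + 64))*13657 = (-169/3 + 72)*13657 = (47/3)*13657 = 641879/3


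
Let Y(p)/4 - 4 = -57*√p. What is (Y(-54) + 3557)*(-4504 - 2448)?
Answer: -24839496 + 4755168*I*√6 ≈ -2.4839e+7 + 1.1648e+7*I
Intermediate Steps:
Y(p) = 16 - 228*√p (Y(p) = 16 + 4*(-57*√p) = 16 - 228*√p)
(Y(-54) + 3557)*(-4504 - 2448) = ((16 - 684*I*√6) + 3557)*(-4504 - 2448) = ((16 - 684*I*√6) + 3557)*(-6952) = (3573 - 684*I*√6)*(-6952) = -24839496 + 4755168*I*√6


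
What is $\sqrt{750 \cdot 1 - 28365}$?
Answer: $i \sqrt{27615} \approx 166.18 i$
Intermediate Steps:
$\sqrt{750 \cdot 1 - 28365} = \sqrt{750 - 28365} = \sqrt{-27615} = i \sqrt{27615}$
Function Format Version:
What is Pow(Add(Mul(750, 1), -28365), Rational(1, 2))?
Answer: Mul(I, Pow(27615, Rational(1, 2))) ≈ Mul(166.18, I)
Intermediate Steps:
Pow(Add(Mul(750, 1), -28365), Rational(1, 2)) = Pow(Add(750, -28365), Rational(1, 2)) = Pow(-27615, Rational(1, 2)) = Mul(I, Pow(27615, Rational(1, 2)))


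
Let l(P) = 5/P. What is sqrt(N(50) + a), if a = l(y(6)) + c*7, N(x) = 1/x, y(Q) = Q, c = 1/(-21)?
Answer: sqrt(13)/5 ≈ 0.72111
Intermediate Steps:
c = -1/21 ≈ -0.047619
a = 1/2 (a = 5/6 - 1/21*7 = 5*(1/6) - 1/3 = 5/6 - 1/3 = 1/2 ≈ 0.50000)
sqrt(N(50) + a) = sqrt(1/50 + 1/2) = sqrt(13/25) = sqrt(13)/5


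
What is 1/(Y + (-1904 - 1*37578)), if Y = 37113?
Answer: -1/2369 ≈ -0.00042212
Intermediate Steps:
1/(Y + (-1904 - 1*37578)) = 1/(37113 + (-1904 - 1*37578)) = 1/(37113 + (-1904 - 37578)) = 1/(37113 - 39482) = 1/(-2369) = -1/2369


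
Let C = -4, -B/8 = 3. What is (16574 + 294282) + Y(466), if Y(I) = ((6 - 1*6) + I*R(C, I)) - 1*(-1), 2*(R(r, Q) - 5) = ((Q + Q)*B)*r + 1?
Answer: 21160396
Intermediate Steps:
B = -24 (B = -8*3 = -24)
R(r, Q) = 11/2 - 24*Q*r (R(r, Q) = 5 + (((Q + Q)*(-24))*r + 1)/2 = 5 + (((2*Q)*(-24))*r + 1)/2 = 5 + ((-48*Q)*r + 1)/2 = 5 + (-48*Q*r + 1)/2 = 5 + (1 - 48*Q*r)/2 = 5 + (1/2 - 24*Q*r) = 11/2 - 24*Q*r)
Y(I) = 1 + I*(11/2 + 96*I) (Y(I) = ((6 - 1*6) + I*(11/2 - 24*I*(-4))) - 1*(-1) = ((6 - 6) + I*(11/2 + 96*I)) + 1 = (0 + I*(11/2 + 96*I)) + 1 = I*(11/2 + 96*I) + 1 = 1 + I*(11/2 + 96*I))
(16574 + 294282) + Y(466) = (16574 + 294282) + (1 + (1/2)*466*(11 + 192*466)) = 310856 + (1 + (1/2)*466*(11 + 89472)) = 310856 + (1 + (1/2)*466*89483) = 310856 + (1 + 20849539) = 310856 + 20849540 = 21160396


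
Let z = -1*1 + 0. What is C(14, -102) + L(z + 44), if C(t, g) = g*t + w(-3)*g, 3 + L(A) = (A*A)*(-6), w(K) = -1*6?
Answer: -11913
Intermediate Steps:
w(K) = -6
z = -1 (z = -1 + 0 = -1)
L(A) = -3 - 6*A² (L(A) = -3 + (A*A)*(-6) = -3 + A²*(-6) = -3 - 6*A²)
C(t, g) = -6*g + g*t (C(t, g) = g*t - 6*g = -6*g + g*t)
C(14, -102) + L(z + 44) = -102*(-6 + 14) + (-3 - 6*(-1 + 44)²) = -102*8 + (-3 - 6*43²) = -816 + (-3 - 6*1849) = -816 + (-3 - 11094) = -816 - 11097 = -11913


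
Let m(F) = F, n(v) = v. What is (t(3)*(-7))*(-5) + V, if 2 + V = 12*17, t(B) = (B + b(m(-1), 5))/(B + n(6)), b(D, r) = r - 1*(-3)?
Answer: 2203/9 ≈ 244.78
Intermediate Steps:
b(D, r) = 3 + r (b(D, r) = r + 3 = 3 + r)
t(B) = (8 + B)/(6 + B) (t(B) = (B + (3 + 5))/(B + 6) = (B + 8)/(6 + B) = (8 + B)/(6 + B))
V = 202 (V = -2 + 12*17 = -2 + 204 = 202)
(t(3)*(-7))*(-5) + V = (((8 + 3)/(6 + 3))*(-7))*(-5) + 202 = ((11/9)*(-7))*(-5) + 202 = -77/9*(-5) + 202 = 385/9 + 202 = 2203/9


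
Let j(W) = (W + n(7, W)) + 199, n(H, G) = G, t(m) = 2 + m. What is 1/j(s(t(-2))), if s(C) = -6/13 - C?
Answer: 13/2575 ≈ 0.0050485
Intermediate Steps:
s(C) = -6/13 - C (s(C) = -6*1/13 - C = -6/13 - C)
j(W) = 199 + 2*W (j(W) = (W + W) + 199 = 2*W + 199 = 199 + 2*W)
1/j(s(t(-2))) = 1/(199 + 2*(-6/13 - (2 - 2))) = 1/(199 + 2*(-6/13 - 1*0)) = 1/(199 + 2*(-6/13 + 0)) = 1/(199 + 2*(-6/13)) = 1/(199 - 12/13) = 1/(2575/13) = 13/2575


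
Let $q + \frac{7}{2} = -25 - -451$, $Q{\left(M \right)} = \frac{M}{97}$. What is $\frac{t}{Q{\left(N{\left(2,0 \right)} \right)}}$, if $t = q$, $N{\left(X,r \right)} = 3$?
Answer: $\frac{81965}{6} \approx 13661.0$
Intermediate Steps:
$Q{\left(M \right)} = \frac{M}{97}$ ($Q{\left(M \right)} = M \frac{1}{97} = \frac{M}{97}$)
$q = \frac{845}{2}$ ($q = - \frac{7}{2} - -426 = - \frac{7}{2} + \left(-25 + 451\right) = - \frac{7}{2} + 426 = \frac{845}{2} \approx 422.5$)
$t = \frac{845}{2} \approx 422.5$
$\frac{t}{Q{\left(N{\left(2,0 \right)} \right)}} = \frac{845}{2 \cdot \frac{1}{97} \cdot 3} = \frac{845}{2 \cdot \frac{3}{97}} = \frac{845}{2} \cdot \frac{97}{3} = \frac{81965}{6}$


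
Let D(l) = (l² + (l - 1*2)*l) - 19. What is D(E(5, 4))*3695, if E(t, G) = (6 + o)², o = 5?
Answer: 107232595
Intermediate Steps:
E(t, G) = 121 (E(t, G) = (6 + 5)² = 11² = 121)
D(l) = -19 + l² + l*(-2 + l) (D(l) = (l² + (l - 2)*l) - 19 = (l² + (-2 + l)*l) - 19 = (l² + l*(-2 + l)) - 19 = -19 + l² + l*(-2 + l))
D(E(5, 4))*3695 = (-19 - 2*121 + 2*121²)*3695 = (-19 - 242 + 2*14641)*3695 = (-19 - 242 + 29282)*3695 = 29021*3695 = 107232595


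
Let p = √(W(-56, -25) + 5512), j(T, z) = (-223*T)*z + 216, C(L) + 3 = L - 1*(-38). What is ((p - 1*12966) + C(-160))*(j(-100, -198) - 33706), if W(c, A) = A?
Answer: 58240418990 - 4448890*√5487 ≈ 5.7911e+10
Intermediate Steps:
C(L) = 35 + L (C(L) = -3 + (L - 1*(-38)) = -3 + (L + 38) = -3 + (38 + L) = 35 + L)
j(T, z) = 216 - 223*T*z (j(T, z) = -223*T*z + 216 = 216 - 223*T*z)
p = √5487 (p = √(-25 + 5512) = √5487 ≈ 74.074)
((p - 1*12966) + C(-160))*(j(-100, -198) - 33706) = ((√5487 - 1*12966) + (35 - 160))*((216 - 223*(-100)*(-198)) - 33706) = ((√5487 - 12966) - 125)*((216 - 4415400) - 33706) = ((-12966 + √5487) - 125)*(-4415184 - 33706) = (-13091 + √5487)*(-4448890) = 58240418990 - 4448890*√5487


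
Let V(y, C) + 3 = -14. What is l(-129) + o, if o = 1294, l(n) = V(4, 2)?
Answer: 1277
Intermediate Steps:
V(y, C) = -17 (V(y, C) = -3 - 14 = -17)
l(n) = -17
l(-129) + o = -17 + 1294 = 1277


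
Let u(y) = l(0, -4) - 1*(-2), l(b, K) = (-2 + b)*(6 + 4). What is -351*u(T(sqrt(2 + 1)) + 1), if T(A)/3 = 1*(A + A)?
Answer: 6318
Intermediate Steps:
l(b, K) = -20 + 10*b (l(b, K) = (-2 + b)*10 = -20 + 10*b)
T(A) = 6*A (T(A) = 3*(1*(A + A)) = 3*(1*(2*A)) = 3*(2*A) = 6*A)
u(y) = -18 (u(y) = (-20 + 10*0) - 1*(-2) = (-20 + 0) + 2 = -20 + 2 = -18)
-351*u(T(sqrt(2 + 1)) + 1) = -351*(-18) = 6318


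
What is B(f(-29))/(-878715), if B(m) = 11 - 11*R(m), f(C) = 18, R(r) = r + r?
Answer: 77/175743 ≈ 0.00043814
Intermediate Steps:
R(r) = 2*r
B(m) = 11 - 22*m
B(f(-29))/(-878715) = (11 - 22*18)/(-878715) = (11 - 396)*(-1/878715) = -385*(-1/878715) = 77/175743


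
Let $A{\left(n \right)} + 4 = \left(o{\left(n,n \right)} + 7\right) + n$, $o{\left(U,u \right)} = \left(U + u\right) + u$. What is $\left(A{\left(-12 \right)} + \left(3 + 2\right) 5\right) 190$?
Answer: $-3800$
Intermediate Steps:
$o{\left(U,u \right)} = U + 2 u$
$A{\left(n \right)} = 3 + 4 n$ ($A{\left(n \right)} = -4 + \left(\left(\left(n + 2 n\right) + 7\right) + n\right) = -4 + \left(\left(3 n + 7\right) + n\right) = -4 + \left(\left(7 + 3 n\right) + n\right) = -4 + \left(7 + 4 n\right) = 3 + 4 n$)
$\left(A{\left(-12 \right)} + \left(3 + 2\right) 5\right) 190 = \left(\left(3 + 4 \left(-12\right)\right) + \left(3 + 2\right) 5\right) 190 = \left(\left(3 - 48\right) + 5 \cdot 5\right) 190 = \left(-45 + 25\right) 190 = \left(-20\right) 190 = -3800$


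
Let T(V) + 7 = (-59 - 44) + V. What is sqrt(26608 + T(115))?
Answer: 3*sqrt(2957) ≈ 163.14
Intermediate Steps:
T(V) = -110 + V (T(V) = -7 + ((-59 - 44) + V) = -7 + (-103 + V) = -110 + V)
sqrt(26608 + T(115)) = sqrt(26608 + (-110 + 115)) = sqrt(26608 + 5) = sqrt(26613) = 3*sqrt(2957)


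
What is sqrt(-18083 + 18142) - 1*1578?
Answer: -1578 + sqrt(59) ≈ -1570.3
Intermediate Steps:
sqrt(-18083 + 18142) - 1*1578 = sqrt(59) - 1578 = -1578 + sqrt(59)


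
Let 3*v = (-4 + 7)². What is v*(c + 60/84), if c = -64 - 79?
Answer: -2988/7 ≈ -426.86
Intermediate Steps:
c = -143
v = 3 (v = (-4 + 7)²/3 = (⅓)*3² = (⅓)*9 = 3)
v*(c + 60/84) = 3*(-143 + 60/84) = 3*(-143 + 60*(1/84)) = 3*(-143 + 5/7) = 3*(-996/7) = -2988/7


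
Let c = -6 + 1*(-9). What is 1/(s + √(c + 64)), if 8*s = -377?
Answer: -8/321 ≈ -0.024922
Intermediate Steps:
s = -377/8 (s = (⅛)*(-377) = -377/8 ≈ -47.125)
c = -15 (c = -6 - 9 = -15)
1/(s + √(c + 64)) = 1/(-377/8 + √(-15 + 64)) = 1/(-377/8 + √49) = 1/(-377/8 + 7) = 1/(-321/8) = -8/321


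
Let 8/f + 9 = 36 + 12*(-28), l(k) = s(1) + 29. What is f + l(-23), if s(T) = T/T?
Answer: 9262/309 ≈ 29.974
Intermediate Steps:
s(T) = 1
l(k) = 30 (l(k) = 1 + 29 = 30)
f = -8/309 (f = 8/(-9 + (36 + 12*(-28))) = 8/(-9 + (36 - 336)) = 8/(-9 - 300) = 8/(-309) = 8*(-1/309) = -8/309 ≈ -0.025890)
f + l(-23) = -8/309 + 30 = 9262/309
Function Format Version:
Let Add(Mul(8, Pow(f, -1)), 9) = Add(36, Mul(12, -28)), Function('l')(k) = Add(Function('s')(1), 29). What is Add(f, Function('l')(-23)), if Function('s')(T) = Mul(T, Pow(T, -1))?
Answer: Rational(9262, 309) ≈ 29.974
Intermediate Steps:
Function('s')(T) = 1
Function('l')(k) = 30 (Function('l')(k) = Add(1, 29) = 30)
f = Rational(-8, 309) (f = Mul(8, Pow(Add(-9, Add(36, Mul(12, -28))), -1)) = Mul(8, Pow(Add(-9, Add(36, -336)), -1)) = Mul(8, Pow(Add(-9, -300), -1)) = Mul(8, Pow(-309, -1)) = Mul(8, Rational(-1, 309)) = Rational(-8, 309) ≈ -0.025890)
Add(f, Function('l')(-23)) = Add(Rational(-8, 309), 30) = Rational(9262, 309)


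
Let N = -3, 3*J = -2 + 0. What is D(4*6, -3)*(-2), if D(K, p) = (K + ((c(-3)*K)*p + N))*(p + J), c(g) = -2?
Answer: 1210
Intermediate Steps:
J = -2/3 (J = (-2 + 0)/3 = (1/3)*(-2) = -2/3 ≈ -0.66667)
D(K, p) = (-2/3 + p)*(-3 + K - 2*K*p) (D(K, p) = (K + ((-2*K)*p - 3))*(p - 2/3) = (K + (-2*K*p - 3))*(-2/3 + p) = (K + (-3 - 2*K*p))*(-2/3 + p) = (-3 + K - 2*K*p)*(-2/3 + p) = (-2/3 + p)*(-3 + K - 2*K*p))
D(4*6, -3)*(-2) = (2 - 3*(-3) - 8*6/3 - 2*4*6*(-3)**2 + (7/3)*(4*6)*(-3))*(-2) = (2 + 9 - 2/3*24 - 2*24*9 + (7/3)*24*(-3))*(-2) = (2 + 9 - 16 - 432 - 168)*(-2) = -605*(-2) = 1210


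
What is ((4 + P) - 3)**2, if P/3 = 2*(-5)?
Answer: 841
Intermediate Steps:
P = -30 (P = 3*(2*(-5)) = 3*(-10) = -30)
((4 + P) - 3)**2 = ((4 - 30) - 3)**2 = (-26 - 3)**2 = (-29)**2 = 841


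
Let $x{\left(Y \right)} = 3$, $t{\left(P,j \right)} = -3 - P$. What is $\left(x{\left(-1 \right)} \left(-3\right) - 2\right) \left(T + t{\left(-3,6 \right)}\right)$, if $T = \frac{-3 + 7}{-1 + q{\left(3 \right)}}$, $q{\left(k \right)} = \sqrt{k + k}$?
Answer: $- \frac{44}{5} - \frac{44 \sqrt{6}}{5} \approx -30.355$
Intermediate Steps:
$q{\left(k \right)} = \sqrt{2} \sqrt{k}$ ($q{\left(k \right)} = \sqrt{2 k} = \sqrt{2} \sqrt{k}$)
$T = \frac{4}{-1 + \sqrt{6}}$ ($T = \frac{-3 + 7}{-1 + \sqrt{2} \sqrt{3}} = \frac{4}{-1 + \sqrt{6}} \approx 2.7596$)
$\left(x{\left(-1 \right)} \left(-3\right) - 2\right) \left(T + t{\left(-3,6 \right)}\right) = \left(3 \left(-3\right) - 2\right) \left(\left(\frac{4}{5} + \frac{4 \sqrt{6}}{5}\right) - 0\right) = \left(-9 - 2\right) \left(\left(\frac{4}{5} + \frac{4 \sqrt{6}}{5}\right) + \left(-3 + 3\right)\right) = - 11 \left(\left(\frac{4}{5} + \frac{4 \sqrt{6}}{5}\right) + 0\right) = - 11 \left(\frac{4}{5} + \frac{4 \sqrt{6}}{5}\right) = - \frac{44}{5} - \frac{44 \sqrt{6}}{5}$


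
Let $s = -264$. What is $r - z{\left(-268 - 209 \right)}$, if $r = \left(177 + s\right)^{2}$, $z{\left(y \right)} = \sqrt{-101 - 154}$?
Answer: $7569 - i \sqrt{255} \approx 7569.0 - 15.969 i$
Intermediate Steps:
$z{\left(y \right)} = i \sqrt{255}$ ($z{\left(y \right)} = \sqrt{-255} = i \sqrt{255}$)
$r = 7569$ ($r = \left(177 - 264\right)^{2} = \left(-87\right)^{2} = 7569$)
$r - z{\left(-268 - 209 \right)} = 7569 - i \sqrt{255}$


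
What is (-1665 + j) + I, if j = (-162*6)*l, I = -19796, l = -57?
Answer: 33943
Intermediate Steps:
j = 55404 (j = -162*6*(-57) = -972*(-57) = 55404)
(-1665 + j) + I = (-1665 + 55404) - 19796 = 53739 - 19796 = 33943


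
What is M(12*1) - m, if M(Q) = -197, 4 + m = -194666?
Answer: 194473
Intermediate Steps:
m = -194670 (m = -4 - 194666 = -194670)
M(12*1) - m = -197 - 1*(-194670) = -197 + 194670 = 194473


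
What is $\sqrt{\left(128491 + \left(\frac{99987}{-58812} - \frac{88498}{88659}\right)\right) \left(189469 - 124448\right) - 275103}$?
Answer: $\frac{5 \sqrt{165923829610845101231207}}{22282962} \approx 91401.0$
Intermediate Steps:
$\sqrt{\left(128491 + \left(\frac{99987}{-58812} - \frac{88498}{88659}\right)\right) \left(189469 - 124448\right) - 275103} = \sqrt{\left(128491 + \left(99987 \left(- \frac{1}{58812}\right) - \frac{88498}{88659}\right)\right) 65021 - 275103} = \sqrt{\left(128491 - \frac{4689830603}{1738071036}\right) 65021 - 275103} = \sqrt{\frac{223321795656073}{1738071036} \cdot 65021 - 275103} = \sqrt{\frac{14520606475353522533}{1738071036} - 275103} = \sqrt{\frac{14520128326797305825}{1738071036}} = \frac{5 \sqrt{165923829610845101231207}}{22282962}$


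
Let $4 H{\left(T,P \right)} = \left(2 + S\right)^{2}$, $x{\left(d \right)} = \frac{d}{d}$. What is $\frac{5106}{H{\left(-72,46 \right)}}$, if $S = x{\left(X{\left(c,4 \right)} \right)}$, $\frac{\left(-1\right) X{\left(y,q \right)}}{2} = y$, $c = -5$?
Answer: $\frac{6808}{3} \approx 2269.3$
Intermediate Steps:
$X{\left(y,q \right)} = - 2 y$
$x{\left(d \right)} = 1$
$S = 1$
$H{\left(T,P \right)} = \frac{9}{4}$ ($H{\left(T,P \right)} = \frac{\left(2 + 1\right)^{2}}{4} = \frac{3^{2}}{4} = \frac{1}{4} \cdot 9 = \frac{9}{4}$)
$\frac{5106}{H{\left(-72,46 \right)}} = \frac{5106}{\frac{9}{4}} = 5106 \cdot \frac{4}{9} = \frac{6808}{3}$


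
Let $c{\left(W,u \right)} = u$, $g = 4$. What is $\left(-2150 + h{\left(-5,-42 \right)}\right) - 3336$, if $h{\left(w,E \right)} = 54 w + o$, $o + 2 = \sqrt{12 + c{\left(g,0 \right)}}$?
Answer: $-5758 + 2 \sqrt{3} \approx -5754.5$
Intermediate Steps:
$o = -2 + 2 \sqrt{3}$ ($o = -2 + \sqrt{12 + 0} = -2 + \sqrt{12} = -2 + 2 \sqrt{3} \approx 1.4641$)
$h{\left(w,E \right)} = -2 + 2 \sqrt{3} + 54 w$ ($h{\left(w,E \right)} = 54 w - \left(2 - 2 \sqrt{3}\right) = -2 + 2 \sqrt{3} + 54 w$)
$\left(-2150 + h{\left(-5,-42 \right)}\right) - 3336 = \left(-2150 + \left(-2 + 2 \sqrt{3} + 54 \left(-5\right)\right)\right) - 3336 = \left(-2150 - \left(272 - 2 \sqrt{3}\right)\right) - 3336 = \left(-2422 + 2 \sqrt{3}\right) - 3336 = -5758 + 2 \sqrt{3}$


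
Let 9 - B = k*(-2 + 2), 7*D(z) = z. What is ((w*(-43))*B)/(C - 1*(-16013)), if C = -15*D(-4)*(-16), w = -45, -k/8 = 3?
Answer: 121905/111131 ≈ 1.0969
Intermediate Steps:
k = -24 (k = -8*3 = -24)
D(z) = z/7
B = 9 (B = 9 - (-24)*(-2 + 2) = 9 - (-24)*0 = 9 - 1*0 = 9 + 0 = 9)
C = -960/7 (C = -15*(-4)/7*(-16) = -15*(-4/7)*(-16) = (60/7)*(-16) = -960/7 ≈ -137.14)
((w*(-43))*B)/(C - 1*(-16013)) = (-45*(-43)*9)/(-960/7 - 1*(-16013)) = (1935*9)/(-960/7 + 16013) = 17415/(111131/7) = 17415*(7/111131) = 121905/111131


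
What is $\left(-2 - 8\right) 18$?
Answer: $-180$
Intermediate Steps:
$\left(-2 - 8\right) 18 = \left(-10\right) 18 = -180$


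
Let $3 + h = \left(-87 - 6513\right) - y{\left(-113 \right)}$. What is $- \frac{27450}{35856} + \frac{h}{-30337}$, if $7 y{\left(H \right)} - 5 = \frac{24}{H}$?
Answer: $- \frac{26189524787}{47801161464} \approx -0.54788$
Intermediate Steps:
$y{\left(H \right)} = \frac{5}{7} + \frac{24}{7 H}$ ($y{\left(H \right)} = \frac{5}{7} + \frac{24 \frac{1}{H}}{7} = \frac{5}{7} + \frac{24}{7 H}$)
$h = - \frac{5223514}{791}$ ($h = -3 - \left(6600 + \frac{24 + 5 \left(-113\right)}{7 \left(-113\right)}\right) = -3 - \left(6600 + \frac{1}{7} \left(- \frac{1}{113}\right) \left(24 - 565\right)\right) = -3 - \left(6600 + \frac{1}{7} \left(- \frac{1}{113}\right) \left(-541\right)\right) = -3 - \frac{5221141}{791} = - \frac{5223514}{791} \approx -6603.7$)
$- \frac{27450}{35856} + \frac{h}{-30337} = - \frac{27450}{35856} - \frac{5223514}{791 \left(-30337\right)} = \left(-27450\right) \frac{1}{35856} - - \frac{5223514}{23996567} = - \frac{1525}{1992} + \frac{5223514}{23996567} = - \frac{26189524787}{47801161464}$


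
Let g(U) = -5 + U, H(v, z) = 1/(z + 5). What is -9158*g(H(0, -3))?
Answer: 41211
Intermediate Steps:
H(v, z) = 1/(5 + z)
-9158*g(H(0, -3)) = -9158*(-5 + 1/(5 - 3)) = -9158*(-5 + 1/2) = -9158*(-5 + ½) = -9158*(-9/2) = 41211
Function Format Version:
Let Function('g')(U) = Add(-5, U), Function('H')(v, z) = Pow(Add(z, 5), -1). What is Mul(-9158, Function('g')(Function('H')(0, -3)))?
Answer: 41211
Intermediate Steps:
Function('H')(v, z) = Pow(Add(5, z), -1)
Mul(-9158, Function('g')(Function('H')(0, -3))) = Mul(-9158, Add(-5, Pow(Add(5, -3), -1))) = Mul(-9158, Add(-5, Pow(2, -1))) = Mul(-9158, Add(-5, Rational(1, 2))) = Mul(-9158, Rational(-9, 2)) = 41211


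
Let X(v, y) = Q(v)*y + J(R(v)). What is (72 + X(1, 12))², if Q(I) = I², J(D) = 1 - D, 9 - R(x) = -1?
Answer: 5625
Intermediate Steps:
R(x) = 10 (R(x) = 9 - 1*(-1) = 9 + 1 = 10)
X(v, y) = -9 + y*v² (X(v, y) = v²*y + (1 - 1*10) = y*v² + (1 - 10) = y*v² - 9 = -9 + y*v²)
(72 + X(1, 12))² = (72 + (-9 + 12*1²))² = (72 + (-9 + 12*1))² = (72 + (-9 + 12))² = (72 + 3)² = 75² = 5625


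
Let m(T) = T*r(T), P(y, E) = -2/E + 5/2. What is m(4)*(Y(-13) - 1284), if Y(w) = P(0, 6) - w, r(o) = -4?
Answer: 60904/3 ≈ 20301.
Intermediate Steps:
P(y, E) = 5/2 - 2/E (P(y, E) = -2/E + 5*(½) = -2/E + 5/2 = 5/2 - 2/E)
Y(w) = 13/6 - w (Y(w) = (5/2 - 2/6) - w = (5/2 - 2*⅙) - w = (5/2 - ⅓) - w = 13/6 - w)
m(T) = -4*T (m(T) = T*(-4) = -4*T)
m(4)*(Y(-13) - 1284) = (-4*4)*((13/6 - 1*(-13)) - 1284) = -16*((13/6 + 13) - 1284) = -16*(91/6 - 1284) = -16*(-7613/6) = 60904/3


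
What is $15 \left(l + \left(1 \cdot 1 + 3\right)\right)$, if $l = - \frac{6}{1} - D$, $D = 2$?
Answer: $-60$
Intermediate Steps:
$l = -8$ ($l = - \frac{6}{1} - 2 = \left(-6\right) 1 - 2 = -6 - 2 = -8$)
$15 \left(l + \left(1 \cdot 1 + 3\right)\right) = 15 \left(-8 + \left(1 \cdot 1 + 3\right)\right) = 15 \left(-8 + \left(1 + 3\right)\right) = 15 \left(-8 + 4\right) = 15 \left(-4\right) = -60$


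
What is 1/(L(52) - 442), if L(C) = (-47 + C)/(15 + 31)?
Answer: -46/20327 ≈ -0.0022630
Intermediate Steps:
L(C) = -47/46 + C/46 (L(C) = (-47 + C)/46 = (-47 + C)*(1/46) = -47/46 + C/46)
1/(L(52) - 442) = 1/((-47/46 + (1/46)*52) - 442) = 1/((-47/46 + 26/23) - 442) = 1/(5/46 - 442) = 1/(-20327/46) = -46/20327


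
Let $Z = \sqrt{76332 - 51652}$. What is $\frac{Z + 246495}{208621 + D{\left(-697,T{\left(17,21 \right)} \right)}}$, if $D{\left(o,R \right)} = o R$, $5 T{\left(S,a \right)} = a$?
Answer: $\frac{1232475}{1028468} + \frac{5 \sqrt{6170}}{514234} \approx 1.1991$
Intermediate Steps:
$T{\left(S,a \right)} = \frac{a}{5}$
$Z = 2 \sqrt{6170}$ ($Z = \sqrt{24680} = 2 \sqrt{6170} \approx 157.1$)
$D{\left(o,R \right)} = R o$
$\frac{Z + 246495}{208621 + D{\left(-697,T{\left(17,21 \right)} \right)}} = \frac{2 \sqrt{6170} + 246495}{208621 + \frac{1}{5} \cdot 21 \left(-697\right)} = \frac{246495 + 2 \sqrt{6170}}{208621 + \frac{21}{5} \left(-697\right)} = \frac{246495 + 2 \sqrt{6170}}{208621 - \frac{14637}{5}} = \frac{246495 + 2 \sqrt{6170}}{\frac{1028468}{5}} = \left(246495 + 2 \sqrt{6170}\right) \frac{5}{1028468} = \frac{1232475}{1028468} + \frac{5 \sqrt{6170}}{514234}$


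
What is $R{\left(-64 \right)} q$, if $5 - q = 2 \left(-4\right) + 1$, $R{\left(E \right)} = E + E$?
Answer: $-1536$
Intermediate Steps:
$R{\left(E \right)} = 2 E$
$q = 12$ ($q = 5 - \left(2 \left(-4\right) + 1\right) = 5 - \left(-8 + 1\right) = 5 - -7 = 5 + 7 = 12$)
$R{\left(-64 \right)} q = 2 \left(-64\right) 12 = \left(-128\right) 12 = -1536$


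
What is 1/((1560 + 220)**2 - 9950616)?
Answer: -1/6782216 ≈ -1.4744e-7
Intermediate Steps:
1/((1560 + 220)**2 - 9950616) = 1/(1780**2 - 9950616) = 1/(3168400 - 9950616) = 1/(-6782216) = -1/6782216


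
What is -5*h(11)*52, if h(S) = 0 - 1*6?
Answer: 1560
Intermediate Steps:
h(S) = -6 (h(S) = 0 - 6 = -6)
-5*h(11)*52 = -5*(-6)*52 = 30*52 = 1560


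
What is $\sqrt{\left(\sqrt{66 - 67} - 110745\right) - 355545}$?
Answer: $\sqrt{-466290 + i} \approx 0.0007 + 682.85 i$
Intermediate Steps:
$\sqrt{\left(\sqrt{66 - 67} - 110745\right) - 355545} = \sqrt{\left(\sqrt{-1} - 110745\right) - 355545} = \sqrt{\left(i - 110745\right) - 355545} = \sqrt{\left(-110745 + i\right) - 355545} = \sqrt{-466290 + i}$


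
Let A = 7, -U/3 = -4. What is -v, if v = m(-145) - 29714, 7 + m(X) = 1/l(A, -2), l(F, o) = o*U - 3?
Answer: 802468/27 ≈ 29721.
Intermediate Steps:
U = 12 (U = -3*(-4) = 12)
l(F, o) = -3 + 12*o (l(F, o) = o*12 - 3 = 12*o - 3 = -3 + 12*o)
m(X) = -190/27 (m(X) = -7 + 1/(-3 + 12*(-2)) = -7 + 1/(-3 - 24) = -7 + 1/(-27) = -7 - 1/27 = -190/27)
v = -802468/27 (v = -190/27 - 29714 = -802468/27 ≈ -29721.)
-v = -1*(-802468/27) = 802468/27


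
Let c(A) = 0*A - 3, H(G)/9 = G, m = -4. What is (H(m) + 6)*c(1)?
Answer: 90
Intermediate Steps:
H(G) = 9*G
c(A) = -3 (c(A) = 0 - 3 = -3)
(H(m) + 6)*c(1) = (9*(-4) + 6)*(-3) = (-36 + 6)*(-3) = -30*(-3) = 90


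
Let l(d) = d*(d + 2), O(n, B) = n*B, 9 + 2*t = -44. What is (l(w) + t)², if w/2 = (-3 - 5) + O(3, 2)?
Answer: 1369/4 ≈ 342.25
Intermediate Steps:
t = -53/2 (t = -9/2 + (½)*(-44) = -9/2 - 22 = -53/2 ≈ -26.500)
O(n, B) = B*n
w = -4 (w = 2*((-3 - 5) + 2*3) = 2*(-8 + 6) = 2*(-2) = -4)
l(d) = d*(2 + d)
(l(w) + t)² = (-4*(2 - 4) - 53/2)² = (-4*(-2) - 53/2)² = (8 - 53/2)² = (-37/2)² = 1369/4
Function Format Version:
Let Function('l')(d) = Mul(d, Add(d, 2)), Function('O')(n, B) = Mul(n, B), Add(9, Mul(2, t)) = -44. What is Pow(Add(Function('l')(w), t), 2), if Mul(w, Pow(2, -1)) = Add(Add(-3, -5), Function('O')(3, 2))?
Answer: Rational(1369, 4) ≈ 342.25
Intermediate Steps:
t = Rational(-53, 2) (t = Add(Rational(-9, 2), Mul(Rational(1, 2), -44)) = Add(Rational(-9, 2), -22) = Rational(-53, 2) ≈ -26.500)
Function('O')(n, B) = Mul(B, n)
w = -4 (w = Mul(2, Add(Add(-3, -5), Mul(2, 3))) = Mul(2, Add(-8, 6)) = Mul(2, -2) = -4)
Function('l')(d) = Mul(d, Add(2, d))
Pow(Add(Function('l')(w), t), 2) = Pow(Add(Mul(-4, Add(2, -4)), Rational(-53, 2)), 2) = Pow(Add(Mul(-4, -2), Rational(-53, 2)), 2) = Pow(Add(8, Rational(-53, 2)), 2) = Pow(Rational(-37, 2), 2) = Rational(1369, 4)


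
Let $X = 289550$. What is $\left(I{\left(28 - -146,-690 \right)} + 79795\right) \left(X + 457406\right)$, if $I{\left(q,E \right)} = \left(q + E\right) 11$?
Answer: $55363631764$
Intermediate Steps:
$I{\left(q,E \right)} = 11 E + 11 q$ ($I{\left(q,E \right)} = \left(E + q\right) 11 = 11 E + 11 q$)
$\left(I{\left(28 - -146,-690 \right)} + 79795\right) \left(X + 457406\right) = \left(\left(11 \left(-690\right) + 11 \left(28 - -146\right)\right) + 79795\right) \left(289550 + 457406\right) = \left(\left(-7590 + 11 \left(28 + 146\right)\right) + 79795\right) 746956 = \left(\left(-7590 + 11 \cdot 174\right) + 79795\right) 746956 = \left(\left(-7590 + 1914\right) + 79795\right) 746956 = \left(-5676 + 79795\right) 746956 = 74119 \cdot 746956 = 55363631764$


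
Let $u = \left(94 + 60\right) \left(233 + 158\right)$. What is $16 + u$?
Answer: $60230$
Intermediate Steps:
$u = 60214$ ($u = 154 \cdot 391 = 60214$)
$16 + u = 16 + 60214 = 60230$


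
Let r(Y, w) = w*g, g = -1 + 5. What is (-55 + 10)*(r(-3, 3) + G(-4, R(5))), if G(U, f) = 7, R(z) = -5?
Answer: -855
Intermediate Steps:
g = 4
r(Y, w) = 4*w (r(Y, w) = w*4 = 4*w)
(-55 + 10)*(r(-3, 3) + G(-4, R(5))) = (-55 + 10)*(4*3 + 7) = -45*(12 + 7) = -45*19 = -855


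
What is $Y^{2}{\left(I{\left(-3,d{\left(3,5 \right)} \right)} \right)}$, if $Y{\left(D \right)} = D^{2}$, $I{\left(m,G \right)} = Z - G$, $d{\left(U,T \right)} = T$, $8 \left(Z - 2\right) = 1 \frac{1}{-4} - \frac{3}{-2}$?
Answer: $\frac{68574961}{1048576} \approx 65.398$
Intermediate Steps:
$Z = \frac{69}{32}$ ($Z = 2 + \frac{1 \frac{1}{-4} - \frac{3}{-2}}{8} = 2 + \frac{1 \left(- \frac{1}{4}\right) - - \frac{3}{2}}{8} = 2 + \frac{- \frac{1}{4} + \frac{3}{2}}{8} = 2 + \frac{1}{8} \cdot \frac{5}{4} = 2 + \frac{5}{32} = \frac{69}{32} \approx 2.1563$)
$I{\left(m,G \right)} = \frac{69}{32} - G$
$Y^{2}{\left(I{\left(-3,d{\left(3,5 \right)} \right)} \right)} = \left(\left(\frac{69}{32} - 5\right)^{2}\right)^{2} = \left(\left(- \frac{91}{32}\right)^{2}\right)^{2} = \left(\frac{8281}{1024}\right)^{2} = \frac{68574961}{1048576}$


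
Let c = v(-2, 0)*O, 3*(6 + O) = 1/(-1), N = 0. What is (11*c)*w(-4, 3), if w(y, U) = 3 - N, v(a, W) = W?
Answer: 0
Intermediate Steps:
w(y, U) = 3 (w(y, U) = 3 - 1*0 = 3 + 0 = 3)
O = -19/3 (O = -6 + (1/3)/(-1) = -6 + (1/3)*(-1) = -6 - 1/3 = -19/3 ≈ -6.3333)
c = 0 (c = 0*(-19/3) = 0)
(11*c)*w(-4, 3) = (11*0)*3 = 0*3 = 0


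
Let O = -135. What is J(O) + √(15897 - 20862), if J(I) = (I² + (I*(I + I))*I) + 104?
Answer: -4902421 + I*√4965 ≈ -4.9024e+6 + 70.463*I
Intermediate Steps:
J(I) = 104 + I² + 2*I³ (J(I) = (I² + (I*(2*I))*I) + 104 = (I² + (2*I²)*I) + 104 = (I² + 2*I³) + 104 = 104 + I² + 2*I³)
J(O) + √(15897 - 20862) = (104 + (-135)² + 2*(-135)³) + √(15897 - 20862) = (104 + 18225 + 2*(-2460375)) + √(-4965) = (104 + 18225 - 4920750) + I*√4965 = -4902421 + I*√4965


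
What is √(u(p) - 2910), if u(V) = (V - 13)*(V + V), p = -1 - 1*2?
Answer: I*√2814 ≈ 53.047*I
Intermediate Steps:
p = -3 (p = -1 - 2 = -3)
u(V) = 2*V*(-13 + V) (u(V) = (-13 + V)*(2*V) = 2*V*(-13 + V))
√(u(p) - 2910) = √(2*(-3)*(-13 - 3) - 2910) = √(2*(-3)*(-16) - 2910) = √(96 - 2910) = √(-2814) = I*√2814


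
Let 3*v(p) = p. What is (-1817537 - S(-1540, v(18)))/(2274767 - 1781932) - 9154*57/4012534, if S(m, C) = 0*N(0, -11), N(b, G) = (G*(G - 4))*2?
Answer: -8638534862/2262605485 ≈ -3.8180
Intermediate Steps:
v(p) = p/3
N(b, G) = 2*G*(-4 + G) (N(b, G) = (G*(-4 + G))*2 = 2*G*(-4 + G))
S(m, C) = 0 (S(m, C) = 0*(2*(-11)*(-4 - 11)) = 0*(2*(-11)*(-15)) = 0*330 = 0)
(-1817537 - S(-1540, v(18)))/(2274767 - 1781932) - 9154*57/4012534 = (-1817537 - 1*0)/(2274767 - 1781932) - 9154*57/4012534 = (-1817537 + 0)/492835 - 521778*1/4012534 = -1817537*1/492835 - 597/4591 = -1817537/492835 - 597/4591 = -8638534862/2262605485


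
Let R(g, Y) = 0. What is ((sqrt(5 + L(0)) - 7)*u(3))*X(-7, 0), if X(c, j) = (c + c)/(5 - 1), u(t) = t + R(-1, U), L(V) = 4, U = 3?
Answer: 42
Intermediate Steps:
u(t) = t (u(t) = t + 0 = t)
X(c, j) = c/2 (X(c, j) = (2*c)/4 = (2*c)*(1/4) = c/2)
((sqrt(5 + L(0)) - 7)*u(3))*X(-7, 0) = ((sqrt(5 + 4) - 7)*3)*((1/2)*(-7)) = ((sqrt(9) - 7)*3)*(-7/2) = ((3 - 7)*3)*(-7/2) = -4*3*(-7/2) = -12*(-7/2) = 42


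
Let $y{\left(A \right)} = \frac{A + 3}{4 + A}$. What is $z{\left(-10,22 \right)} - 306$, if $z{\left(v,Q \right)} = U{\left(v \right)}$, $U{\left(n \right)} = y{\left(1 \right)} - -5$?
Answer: $- \frac{1501}{5} \approx -300.2$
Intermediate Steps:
$y{\left(A \right)} = \frac{3 + A}{4 + A}$
$U{\left(n \right)} = \frac{29}{5}$ ($U{\left(n \right)} = \frac{3 + 1}{4 + 1} - -5 = \frac{1}{5} \cdot 4 + 5 = \frac{4}{5} + 5 = \frac{29}{5}$)
$z{\left(v,Q \right)} = \frac{29}{5}$
$z{\left(-10,22 \right)} - 306 = \frac{29}{5} - 306 = - \frac{1501}{5}$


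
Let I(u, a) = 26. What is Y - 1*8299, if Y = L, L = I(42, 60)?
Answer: -8273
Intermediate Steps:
L = 26
Y = 26
Y - 1*8299 = 26 - 1*8299 = 26 - 8299 = -8273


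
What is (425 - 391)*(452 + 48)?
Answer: 17000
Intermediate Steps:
(425 - 391)*(452 + 48) = 34*500 = 17000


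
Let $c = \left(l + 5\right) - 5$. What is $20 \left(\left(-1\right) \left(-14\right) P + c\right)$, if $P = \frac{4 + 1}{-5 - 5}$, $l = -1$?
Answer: $-160$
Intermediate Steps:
$c = -1$ ($c = \left(-1 + 5\right) - 5 = 4 - 5 = -1$)
$P = - \frac{1}{2}$ ($P = \frac{5}{-10} = 5 \left(- \frac{1}{10}\right) = - \frac{1}{2} \approx -0.5$)
$20 \left(\left(-1\right) \left(-14\right) P + c\right) = 20 \left(\left(-1\right) \left(-14\right) \left(- \frac{1}{2}\right) - 1\right) = 20 \left(14 \left(- \frac{1}{2}\right) - 1\right) = 20 \left(-7 - 1\right) = 20 \left(-8\right) = -160$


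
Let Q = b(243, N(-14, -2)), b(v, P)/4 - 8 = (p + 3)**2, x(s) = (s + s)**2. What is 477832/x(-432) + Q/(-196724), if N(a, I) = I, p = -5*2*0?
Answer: 172702685/269951616 ≈ 0.63975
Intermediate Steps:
x(s) = 4*s**2 (x(s) = (2*s)**2 = 4*s**2)
p = 0 (p = -10*0 = 0)
b(v, P) = 68 (b(v, P) = 32 + 4*(0 + 3)**2 = 32 + 4*3**2 = 32 + 4*9 = 32 + 36 = 68)
Q = 68
477832/x(-432) + Q/(-196724) = 477832/((4*(-432)**2)) + 68/(-196724) = 477832/((4*186624)) + 68*(-1/196724) = 477832/746496 - 1/2893 = 477832*(1/746496) - 1/2893 = 59729/93312 - 1/2893 = 172702685/269951616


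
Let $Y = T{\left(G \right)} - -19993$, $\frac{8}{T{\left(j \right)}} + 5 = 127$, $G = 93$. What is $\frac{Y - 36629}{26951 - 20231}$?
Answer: $- \frac{42283}{17080} \approx -2.4756$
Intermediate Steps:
$T{\left(j \right)} = \frac{4}{61}$ ($T{\left(j \right)} = \frac{8}{-5 + 127} = \frac{8}{122} = 8 \cdot \frac{1}{122} = \frac{4}{61}$)
$Y = \frac{1219577}{61}$ ($Y = \frac{4}{61} - -19993 = \frac{4}{61} + 19993 = \frac{1219577}{61} \approx 19993.0$)
$\frac{Y - 36629}{26951 - 20231} = \frac{\frac{1219577}{61} - 36629}{26951 - 20231} = - \frac{1014792}{61 \cdot 6720} = \left(- \frac{1014792}{61}\right) \frac{1}{6720} = - \frac{42283}{17080}$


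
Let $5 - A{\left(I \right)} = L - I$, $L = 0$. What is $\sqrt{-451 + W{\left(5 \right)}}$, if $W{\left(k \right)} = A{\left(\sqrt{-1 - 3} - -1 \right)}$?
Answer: $\sqrt{-445 + 2 i} \approx 0.04741 + 21.095 i$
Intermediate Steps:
$A{\left(I \right)} = 5 + I$ ($A{\left(I \right)} = 5 - \left(0 - I\right) = 5 - - I = 5 + I$)
$W{\left(k \right)} = 6 + 2 i$ ($W{\left(k \right)} = 5 + \left(\sqrt{-1 - 3} - -1\right) = 5 + \left(\sqrt{-4} + 1\right) = 5 + \left(2 i + 1\right) = 5 + \left(1 + 2 i\right) = 6 + 2 i$)
$\sqrt{-451 + W{\left(5 \right)}} = \sqrt{-451 + \left(6 + 2 i\right)} = \sqrt{-445 + 2 i}$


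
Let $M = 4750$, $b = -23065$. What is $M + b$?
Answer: $-18315$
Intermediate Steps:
$M + b = 4750 - 23065 = -18315$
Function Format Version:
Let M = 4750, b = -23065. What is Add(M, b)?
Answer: -18315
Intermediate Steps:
Add(M, b) = Add(4750, -23065) = -18315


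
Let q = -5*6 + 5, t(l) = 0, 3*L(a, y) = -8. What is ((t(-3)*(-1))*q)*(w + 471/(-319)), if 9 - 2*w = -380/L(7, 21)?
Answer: 0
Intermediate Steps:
L(a, y) = -8/3 (L(a, y) = (1/3)*(-8) = -8/3)
w = -267/4 (w = 9/2 - (-190)/(-8/3) = 9/2 - (-190)*(-3)/8 = 9/2 - 1/2*285/2 = 9/2 - 285/4 = -267/4 ≈ -66.750)
q = -25 (q = -30 + 5 = -25)
((t(-3)*(-1))*q)*(w + 471/(-319)) = ((0*(-1))*(-25))*(-267/4 + 471/(-319)) = (0*(-25))*(-267/4 + 471*(-1/319)) = 0*(-267/4 - 471/319) = 0*(-87057/1276) = 0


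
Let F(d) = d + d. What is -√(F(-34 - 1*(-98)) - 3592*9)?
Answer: -10*I*√322 ≈ -179.44*I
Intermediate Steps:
F(d) = 2*d
-√(F(-34 - 1*(-98)) - 3592*9) = -√(2*(-34 - 1*(-98)) - 3592*9) = -√(2*(-34 + 98) - 32328) = -√(2*64 - 32328) = -√(128 - 32328) = -√(-32200) = -10*I*√322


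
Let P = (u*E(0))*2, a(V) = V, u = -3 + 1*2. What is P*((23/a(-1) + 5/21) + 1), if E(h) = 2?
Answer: 1828/21 ≈ 87.048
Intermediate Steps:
u = -1 (u = -3 + 2 = -1)
P = -4 (P = -1*2*2 = -2*2 = -4)
P*((23/a(-1) + 5/21) + 1) = -4*((23/(-1) + 5/21) + 1) = -4*((23*(-1) + 5*(1/21)) + 1) = -4*((-23 + 5/21) + 1) = -4*(-478/21 + 1) = -4*(-457/21) = 1828/21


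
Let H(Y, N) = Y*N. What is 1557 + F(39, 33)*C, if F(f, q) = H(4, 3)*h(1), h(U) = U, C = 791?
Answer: 11049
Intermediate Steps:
H(Y, N) = N*Y
F(f, q) = 12 (F(f, q) = (3*4)*1 = 12*1 = 12)
1557 + F(39, 33)*C = 1557 + 12*791 = 1557 + 9492 = 11049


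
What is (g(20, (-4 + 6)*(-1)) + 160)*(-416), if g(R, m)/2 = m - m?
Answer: -66560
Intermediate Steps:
g(R, m) = 0 (g(R, m) = 2*(m - m) = 2*0 = 0)
(g(20, (-4 + 6)*(-1)) + 160)*(-416) = (0 + 160)*(-416) = 160*(-416) = -66560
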